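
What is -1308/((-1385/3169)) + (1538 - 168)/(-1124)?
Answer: 2328570499/778370 ≈ 2991.6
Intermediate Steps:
-1308/((-1385/3169)) + (1538 - 168)/(-1124) = -1308/((-1385*1/3169)) + 1370*(-1/1124) = -1308/(-1385/3169) - 685/562 = -1308*(-3169/1385) - 685/562 = 4145052/1385 - 685/562 = 2328570499/778370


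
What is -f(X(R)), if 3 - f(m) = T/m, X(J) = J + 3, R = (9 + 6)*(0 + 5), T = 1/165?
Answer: -38609/12870 ≈ -2.9999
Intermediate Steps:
T = 1/165 ≈ 0.0060606
R = 75 (R = 15*5 = 75)
X(J) = 3 + J
f(m) = 3 - 1/(165*m)
-f(X(R)) = -(3 - 1/(165*(3 + 75))) = -(3 - 1/165/78) = -(3 - 1/165*1/78) = -(3 - 1/12870) = -1*38609/12870 = -38609/12870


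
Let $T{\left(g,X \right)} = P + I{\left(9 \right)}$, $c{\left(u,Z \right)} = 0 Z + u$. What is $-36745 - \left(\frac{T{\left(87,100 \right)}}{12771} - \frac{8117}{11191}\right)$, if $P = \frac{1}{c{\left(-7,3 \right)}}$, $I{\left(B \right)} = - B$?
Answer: $- \frac{36760508581442}{1000441827} \approx -36744.0$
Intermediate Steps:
$c{\left(u,Z \right)} = u$ ($c{\left(u,Z \right)} = 0 + u = u$)
$P = - \frac{1}{7}$ ($P = \frac{1}{-7} = - \frac{1}{7} \approx -0.14286$)
$T{\left(g,X \right)} = - \frac{64}{7}$ ($T{\left(g,X \right)} = - \frac{1}{7} - 9 = - \frac{64}{7}$)
$-36745 - \left(\frac{T{\left(87,100 \right)}}{12771} - \frac{8117}{11191}\right) = -36745 - \left(- \frac{64}{7 \cdot 12771} - \frac{8117}{11191}\right) = -36745 - \left(\left(- \frac{64}{7}\right) \frac{1}{12771} - \frac{8117}{11191}\right) = -36745 - \left(- \frac{64}{89397} - \frac{8117}{11191}\right) = -36745 - - \frac{726351673}{1000441827} = -36745 + \frac{726351673}{1000441827} = - \frac{36760508581442}{1000441827}$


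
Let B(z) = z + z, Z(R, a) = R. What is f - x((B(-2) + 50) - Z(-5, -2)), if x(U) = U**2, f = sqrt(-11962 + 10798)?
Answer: -2601 + 2*I*sqrt(291) ≈ -2601.0 + 34.117*I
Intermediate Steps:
B(z) = 2*z
f = 2*I*sqrt(291) (f = sqrt(-1164) = 2*I*sqrt(291) ≈ 34.117*I)
f - x((B(-2) + 50) - Z(-5, -2)) = 2*I*sqrt(291) - ((2*(-2) + 50) - 1*(-5))**2 = 2*I*sqrt(291) - ((-4 + 50) + 5)**2 = 2*I*sqrt(291) - (46 + 5)**2 = 2*I*sqrt(291) - 1*51**2 = 2*I*sqrt(291) - 1*2601 = 2*I*sqrt(291) - 2601 = -2601 + 2*I*sqrt(291)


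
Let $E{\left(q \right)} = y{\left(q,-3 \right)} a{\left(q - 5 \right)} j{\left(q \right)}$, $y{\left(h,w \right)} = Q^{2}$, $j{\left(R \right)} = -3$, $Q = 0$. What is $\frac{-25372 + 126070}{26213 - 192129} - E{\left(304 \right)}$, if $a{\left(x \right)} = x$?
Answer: $- \frac{50349}{82958} \approx -0.60692$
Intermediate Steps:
$y{\left(h,w \right)} = 0$ ($y{\left(h,w \right)} = 0^{2} = 0$)
$E{\left(q \right)} = 0$ ($E{\left(q \right)} = 0 \left(q - 5\right) \left(-3\right) = 0 \left(-5 + q\right) \left(-3\right) = 0 \left(-3\right) = 0$)
$\frac{-25372 + 126070}{26213 - 192129} - E{\left(304 \right)} = \frac{-25372 + 126070}{26213 - 192129} - 0 = \frac{100698}{-165916} + 0 = 100698 \left(- \frac{1}{165916}\right) + 0 = - \frac{50349}{82958} + 0 = - \frac{50349}{82958}$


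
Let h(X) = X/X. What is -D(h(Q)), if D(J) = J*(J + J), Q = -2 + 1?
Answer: -2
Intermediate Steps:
Q = -1
h(X) = 1
D(J) = 2*J² (D(J) = J*(2*J) = 2*J²)
-D(h(Q)) = -2*1² = -2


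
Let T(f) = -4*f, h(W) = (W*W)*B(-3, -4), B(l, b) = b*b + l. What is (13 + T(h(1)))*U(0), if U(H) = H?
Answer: 0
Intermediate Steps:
B(l, b) = l + b² (B(l, b) = b² + l = l + b²)
h(W) = 13*W² (h(W) = (W*W)*(-3 + (-4)²) = W²*(-3 + 16) = W²*13 = 13*W²)
(13 + T(h(1)))*U(0) = (13 - 52*1²)*0 = (13 - 52)*0 = -39*0 = 0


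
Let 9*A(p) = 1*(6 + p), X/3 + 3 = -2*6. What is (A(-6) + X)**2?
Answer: 2025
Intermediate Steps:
X = -45 (X = -9 + 3*(-2*6) = -9 + 3*(-12) = -9 - 36 = -45)
A(p) = 2/3 + p/9 (A(p) = (1*(6 + p))/9 = (6 + p)/9 = 2/3 + p/9)
(A(-6) + X)**2 = ((2/3 + (1/9)*(-6)) - 45)**2 = ((2/3 - 2/3) - 45)**2 = (0 - 45)**2 = (-45)**2 = 2025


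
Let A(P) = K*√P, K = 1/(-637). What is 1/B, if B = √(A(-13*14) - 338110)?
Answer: 7*√13/√(-215376070 - I*√182) ≈ 5.3862e-11 + 0.0017198*I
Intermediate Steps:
K = -1/637 ≈ -0.0015699
A(P) = -√P/637
B = √(-338110 - I*√182/637) (B = √(-I*√182/637 - 338110) = √(-338110 - I*√182/637) ≈ 0.e-5 - 581.47*I)
1/B = 1/(√(-2799888910 - 13*I*√182)/91) = 91/√(-2799888910 - 13*I*√182)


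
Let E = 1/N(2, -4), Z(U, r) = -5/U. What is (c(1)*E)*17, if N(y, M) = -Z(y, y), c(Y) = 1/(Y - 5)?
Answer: -17/10 ≈ -1.7000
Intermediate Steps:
c(Y) = 1/(-5 + Y)
N(y, M) = 5/y (N(y, M) = -(-5)/y = 5/y)
E = ⅖ (E = 1/(5/2) = ⅖ ≈ 0.40000)
(c(1)*E)*17 = ((⅖)/(-5 + 1))*17 = ((⅖)/(-4))*17 = -¼*⅖*17 = -⅒*17 = -17/10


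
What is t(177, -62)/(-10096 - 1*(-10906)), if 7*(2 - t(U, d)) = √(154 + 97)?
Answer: 1/405 - √251/5670 ≈ -0.00032504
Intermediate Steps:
t(U, d) = 2 - √251/7 (t(U, d) = 2 - √(154 + 97)/7 = 2 - √251/7)
t(177, -62)/(-10096 - 1*(-10906)) = (2 - √251/7)/(-10096 - 1*(-10906)) = (2 - √251/7)/(-10096 + 10906) = (2 - √251/7)/810 = (2 - √251/7)*(1/810) = 1/405 - √251/5670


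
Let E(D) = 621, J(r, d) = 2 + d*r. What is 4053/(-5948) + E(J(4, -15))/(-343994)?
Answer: -698950695/1023038156 ≈ -0.68321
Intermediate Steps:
4053/(-5948) + E(J(4, -15))/(-343994) = 4053/(-5948) + 621/(-343994) = 4053*(-1/5948) + 621*(-1/343994) = -4053/5948 - 621/343994 = -698950695/1023038156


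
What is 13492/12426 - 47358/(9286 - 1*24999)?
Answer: 21065008/5138151 ≈ 4.0997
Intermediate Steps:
13492/12426 - 47358/(9286 - 1*24999) = 13492*(1/12426) - 47358/(9286 - 24999) = 6746/6213 - 47358/(-15713) = 6746/6213 - 47358*(-1/15713) = 6746/6213 + 47358/15713 = 21065008/5138151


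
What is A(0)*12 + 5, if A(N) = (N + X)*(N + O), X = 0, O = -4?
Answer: 5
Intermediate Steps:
A(N) = N*(-4 + N) (A(N) = (N + 0)*(N - 4) = N*(-4 + N))
A(0)*12 + 5 = (0*(-4 + 0))*12 + 5 = (0*(-4))*12 + 5 = 0*12 + 5 = 0 + 5 = 5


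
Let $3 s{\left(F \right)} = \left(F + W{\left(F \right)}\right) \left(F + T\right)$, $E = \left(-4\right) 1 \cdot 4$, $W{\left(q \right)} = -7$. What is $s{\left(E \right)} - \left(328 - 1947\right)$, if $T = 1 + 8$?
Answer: $\frac{5018}{3} \approx 1672.7$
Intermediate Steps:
$T = 9$
$E = -16$ ($E = \left(-4\right) 4 = -16$)
$s{\left(F \right)} = \frac{\left(-7 + F\right) \left(9 + F\right)}{3}$ ($s{\left(F \right)} = \frac{\left(F - 7\right) \left(F + 9\right)}{3} = \frac{\left(-7 + F\right) \left(9 + F\right)}{3}$)
$s{\left(E \right)} - \left(328 - 1947\right) = \left(-21 + \frac{\left(-16\right)^{2}}{3} + \frac{2}{3} \left(-16\right)\right) - \left(328 - 1947\right) = \left(-21 + \frac{1}{3} \cdot 256 - \frac{32}{3}\right) - \left(328 - 1947\right) = \left(-21 + \frac{256}{3} - \frac{32}{3}\right) - -1619 = \frac{161}{3} + 1619 = \frac{5018}{3}$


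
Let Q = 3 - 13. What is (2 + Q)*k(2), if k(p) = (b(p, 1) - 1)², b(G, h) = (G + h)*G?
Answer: -200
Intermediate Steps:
b(G, h) = G*(G + h)
Q = -10
k(p) = (-1 + p*(1 + p))² (k(p) = (p*(p + 1) - 1)² = (p*(1 + p) - 1)² = (-1 + p*(1 + p))²)
(2 + Q)*k(2) = (2 - 10)*(-1 + 2*(1 + 2))² = -8*(-1 + 2*3)² = -8*(-1 + 6)² = -8*5² = -8*25 = -200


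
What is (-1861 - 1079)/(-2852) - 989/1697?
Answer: 542138/1209961 ≈ 0.44806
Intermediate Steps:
(-1861 - 1079)/(-2852) - 989/1697 = -2940*(-1/2852) - 989*1/1697 = 735/713 - 989/1697 = 542138/1209961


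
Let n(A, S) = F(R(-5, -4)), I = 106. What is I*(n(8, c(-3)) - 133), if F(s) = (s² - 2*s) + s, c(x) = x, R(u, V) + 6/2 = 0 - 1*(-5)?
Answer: -13886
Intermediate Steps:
R(u, V) = 2 (R(u, V) = -3 + (0 - 1*(-5)) = -3 + (0 + 5) = -3 + 5 = 2)
F(s) = s² - s
n(A, S) = 2 (n(A, S) = 2*(-1 + 2) = 2*1 = 2)
I*(n(8, c(-3)) - 133) = 106*(2 - 133) = 106*(-131) = -13886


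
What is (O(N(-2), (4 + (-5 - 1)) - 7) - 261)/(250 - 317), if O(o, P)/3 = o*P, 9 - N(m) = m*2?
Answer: 612/67 ≈ 9.1343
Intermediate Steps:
N(m) = 9 - 2*m (N(m) = 9 - m*2 = 9 - 2*m)
O(o, P) = 3*P*o (O(o, P) = 3*(o*P) = 3*(P*o) = 3*P*o)
(O(N(-2), (4 + (-5 - 1)) - 7) - 261)/(250 - 317) = (3*((4 + (-5 - 1)) - 7)*(9 - 2*(-2)) - 261)/(250 - 317) = (3*((4 - 6) - 7)*(9 + 4) - 261)/(-67) = (3*(-2 - 7)*13 - 261)*(-1/67) = (3*(-9)*13 - 261)*(-1/67) = (-351 - 261)*(-1/67) = -612*(-1/67) = 612/67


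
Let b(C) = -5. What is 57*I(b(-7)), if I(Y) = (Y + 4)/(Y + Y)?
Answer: 57/10 ≈ 5.7000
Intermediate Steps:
I(Y) = (4 + Y)/(2*Y) (I(Y) = (4 + Y)/((2*Y)) = (4 + Y)*(1/(2*Y)) = (4 + Y)/(2*Y))
57*I(b(-7)) = 57*((½)*(4 - 5)/(-5)) = 57*((½)*(-⅕)*(-1)) = 57*(⅒) = 57/10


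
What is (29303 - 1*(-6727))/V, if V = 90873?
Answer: 12010/30291 ≈ 0.39649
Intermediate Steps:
(29303 - 1*(-6727))/V = (29303 - 1*(-6727))/90873 = (29303 + 6727)*(1/90873) = 36030*(1/90873) = 12010/30291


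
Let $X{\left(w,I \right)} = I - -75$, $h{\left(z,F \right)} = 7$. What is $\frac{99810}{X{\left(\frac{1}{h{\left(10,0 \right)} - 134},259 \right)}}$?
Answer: $\frac{49905}{167} \approx 298.83$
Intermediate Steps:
$X{\left(w,I \right)} = 75 + I$ ($X{\left(w,I \right)} = I + 75 = 75 + I$)
$\frac{99810}{X{\left(\frac{1}{h{\left(10,0 \right)} - 134},259 \right)}} = \frac{99810}{75 + 259} = \frac{99810}{334} = 99810 \cdot \frac{1}{334} = \frac{49905}{167}$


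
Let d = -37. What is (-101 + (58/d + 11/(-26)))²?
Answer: 9816251929/925444 ≈ 10607.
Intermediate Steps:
(-101 + (58/d + 11/(-26)))² = (-101 + (58/(-37) + 11/(-26)))² = (-101 + (58*(-1/37) + 11*(-1/26)))² = (-101 + (-58/37 - 11/26))² = (-101 - 1915/962)² = (-99077/962)² = 9816251929/925444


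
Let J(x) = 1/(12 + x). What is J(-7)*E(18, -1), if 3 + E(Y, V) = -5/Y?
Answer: -59/90 ≈ -0.65556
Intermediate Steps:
E(Y, V) = -3 - 5/Y
J(-7)*E(18, -1) = (-3 - 5/18)/(12 - 7) = (-3 - 5*1/18)/5 = (-3 - 5/18)/5 = (⅕)*(-59/18) = -59/90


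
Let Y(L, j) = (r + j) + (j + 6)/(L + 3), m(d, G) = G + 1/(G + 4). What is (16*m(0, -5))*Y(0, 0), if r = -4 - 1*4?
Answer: 576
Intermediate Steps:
r = -8 (r = -4 - 4 = -8)
m(d, G) = G + 1/(4 + G)
Y(L, j) = -8 + j + (6 + j)/(3 + L) (Y(L, j) = (-8 + j) + (j + 6)/(L + 3) = (-8 + j) + (6 + j)/(3 + L) = -8 + j + (6 + j)/(3 + L))
(16*m(0, -5))*Y(0, 0) = (16*((1 + (-5)² + 4*(-5))/(4 - 5)))*((-18 - 8*0 + 4*0 + 0*0)/(3 + 0)) = (16*((1 + 25 - 20)/(-1)))*((-18 + 0 + 0 + 0)/3) = (16*(-1*6))*((⅓)*(-18)) = (16*(-6))*(-6) = -96*(-6) = 576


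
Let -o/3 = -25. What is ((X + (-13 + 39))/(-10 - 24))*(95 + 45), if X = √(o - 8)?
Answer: -1820/17 - 70*√67/17 ≈ -140.76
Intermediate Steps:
o = 75 (o = -3*(-25) = 75)
X = √67 (X = √(75 - 8) = √67 ≈ 8.1853)
((X + (-13 + 39))/(-10 - 24))*(95 + 45) = ((√67 + (-13 + 39))/(-10 - 24))*(95 + 45) = ((√67 + 26)/(-34))*140 = ((26 + √67)*(-1/34))*140 = (-13/17 - √67/34)*140 = -1820/17 - 70*√67/17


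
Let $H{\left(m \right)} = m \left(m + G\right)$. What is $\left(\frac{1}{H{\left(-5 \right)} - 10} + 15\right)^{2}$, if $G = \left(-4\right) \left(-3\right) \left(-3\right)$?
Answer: $\frac{8561476}{38025} \approx 225.15$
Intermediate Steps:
$G = -36$ ($G = 12 \left(-3\right) = -36$)
$H{\left(m \right)} = m \left(-36 + m\right)$ ($H{\left(m \right)} = m \left(m - 36\right) = m \left(-36 + m\right)$)
$\left(\frac{1}{H{\left(-5 \right)} - 10} + 15\right)^{2} = \left(\frac{1}{- 5 \left(-36 - 5\right) - 10} + 15\right)^{2} = \left(\frac{1}{\left(-5\right) \left(-41\right) - 10} + 15\right)^{2} = \left(\frac{1}{205 - 10} + 15\right)^{2} = \left(\frac{1}{195} + 15\right)^{2} = \left(\frac{2926}{195}\right)^{2} = \frac{8561476}{38025}$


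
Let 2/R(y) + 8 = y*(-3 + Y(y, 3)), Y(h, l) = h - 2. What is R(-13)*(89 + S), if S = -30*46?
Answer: -1291/113 ≈ -11.425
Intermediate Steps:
Y(h, l) = -2 + h
R(y) = 2/(-8 + y*(-5 + y)) (R(y) = 2/(-8 + y*(-3 + (-2 + y))) = 2/(-8 + y*(-5 + y)))
S = -1380
R(-13)*(89 + S) = (2/(-8 + (-13)² - 5*(-13)))*(89 - 1380) = (2/(-8 + 169 + 65))*(-1291) = (2/226)*(-1291) = (2*(1/226))*(-1291) = (1/113)*(-1291) = -1291/113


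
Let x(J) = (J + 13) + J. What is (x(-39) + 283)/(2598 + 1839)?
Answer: 218/4437 ≈ 0.049132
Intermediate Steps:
x(J) = 13 + 2*J (x(J) = (13 + J) + J = 13 + 2*J)
(x(-39) + 283)/(2598 + 1839) = ((13 + 2*(-39)) + 283)/(2598 + 1839) = ((13 - 78) + 283)/4437 = (-65 + 283)*(1/4437) = 218*(1/4437) = 218/4437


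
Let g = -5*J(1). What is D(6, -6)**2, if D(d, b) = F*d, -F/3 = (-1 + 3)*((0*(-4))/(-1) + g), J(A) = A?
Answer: 32400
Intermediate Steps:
g = -5 (g = -5*1 = -5)
F = 30 (F = -3*(-1 + 3)*((0*(-4))/(-1) - 5) = -6*(0*(-1) - 5) = -6*(0 - 5) = -6*(-5) = -3*(-10) = 30)
D(d, b) = 30*d
D(6, -6)**2 = (30*6)**2 = 180**2 = 32400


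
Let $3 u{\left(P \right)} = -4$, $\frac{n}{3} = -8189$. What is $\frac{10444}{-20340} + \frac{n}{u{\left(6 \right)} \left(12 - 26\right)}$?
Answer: $- \frac{374915801}{284760} \approx -1316.6$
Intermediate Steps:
$n = -24567$ ($n = 3 \left(-8189\right) = -24567$)
$u{\left(P \right)} = - \frac{4}{3}$ ($u{\left(P \right)} = \frac{1}{3} \left(-4\right) = - \frac{4}{3}$)
$\frac{10444}{-20340} + \frac{n}{u{\left(6 \right)} \left(12 - 26\right)} = \frac{10444}{-20340} - \frac{24567}{\left(- \frac{4}{3}\right) \left(12 - 26\right)} = 10444 \left(- \frac{1}{20340}\right) - \frac{24567}{\left(- \frac{4}{3}\right) \left(-14\right)} = - \frac{2611}{5085} - \frac{24567}{\frac{56}{3}} = - \frac{2611}{5085} - \frac{73701}{56} = - \frac{374915801}{284760}$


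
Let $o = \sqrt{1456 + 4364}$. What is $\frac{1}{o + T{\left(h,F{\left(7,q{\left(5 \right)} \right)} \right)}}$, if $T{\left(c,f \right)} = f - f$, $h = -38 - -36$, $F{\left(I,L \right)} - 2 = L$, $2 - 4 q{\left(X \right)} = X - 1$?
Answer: $\frac{\sqrt{1455}}{2910} \approx 0.013108$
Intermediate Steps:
$q{\left(X \right)} = \frac{3}{4} - \frac{X}{4}$ ($q{\left(X \right)} = \frac{1}{2} - \frac{X - 1}{4} = \frac{1}{2} - \frac{-1 + X}{4} = \frac{1}{2} - \left(- \frac{1}{4} + \frac{X}{4}\right) = \frac{3}{4} - \frac{X}{4}$)
$F{\left(I,L \right)} = 2 + L$
$h = -2$ ($h = -38 + 36 = -2$)
$o = 2 \sqrt{1455}$ ($o = \sqrt{5820} = 2 \sqrt{1455} \approx 76.289$)
$T{\left(c,f \right)} = 0$
$\frac{1}{o + T{\left(h,F{\left(7,q{\left(5 \right)} \right)} \right)}} = \frac{1}{2 \sqrt{1455} + 0} = \frac{1}{2 \sqrt{1455}} = \frac{\sqrt{1455}}{2910}$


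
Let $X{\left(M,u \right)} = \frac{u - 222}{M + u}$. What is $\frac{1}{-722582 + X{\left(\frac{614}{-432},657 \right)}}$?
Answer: $- \frac{28321}{20464226030} \approx -1.3839 \cdot 10^{-6}$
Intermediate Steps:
$X{\left(M,u \right)} = \frac{-222 + u}{M + u}$
$\frac{1}{-722582 + X{\left(\frac{614}{-432},657 \right)}} = \frac{1}{-722582 + \frac{-222 + 657}{\frac{614}{-432} + 657}} = \frac{1}{-722582 + \frac{1}{614 \left(- \frac{1}{432}\right) + 657} \cdot 435} = \frac{1}{-722582 + \frac{1}{- \frac{307}{216} + 657} \cdot 435} = \frac{1}{-722582 + \frac{1}{\frac{141605}{216}} \cdot 435} = \frac{1}{-722582 + \frac{216}{141605} \cdot 435} = \frac{1}{-722582 + \frac{18792}{28321}} = \frac{1}{- \frac{20464226030}{28321}} = - \frac{28321}{20464226030}$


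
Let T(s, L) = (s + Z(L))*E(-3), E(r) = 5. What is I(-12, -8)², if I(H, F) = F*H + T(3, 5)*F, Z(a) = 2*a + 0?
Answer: 179776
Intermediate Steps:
Z(a) = 2*a
T(s, L) = 5*s + 10*L (T(s, L) = (s + 2*L)*5 = 5*s + 10*L)
I(H, F) = 65*F + F*H (I(H, F) = F*H + (5*3 + 10*5)*F = F*H + (15 + 50)*F = F*H + 65*F = 65*F + F*H)
I(-12, -8)² = (-8*(65 - 12))² = (-8*53)² = (-424)² = 179776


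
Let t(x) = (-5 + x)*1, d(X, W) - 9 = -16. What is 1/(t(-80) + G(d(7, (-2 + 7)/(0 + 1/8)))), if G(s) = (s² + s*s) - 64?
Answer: -1/51 ≈ -0.019608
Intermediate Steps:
d(X, W) = -7 (d(X, W) = 9 - 16 = -7)
t(x) = -5 + x
G(s) = -64 + 2*s² (G(s) = (s² + s²) - 64 = 2*s² - 64 = -64 + 2*s²)
1/(t(-80) + G(d(7, (-2 + 7)/(0 + 1/8)))) = 1/((-5 - 80) + (-64 + 2*(-7)²)) = 1/(-85 + (-64 + 2*49)) = 1/(-85 + (-64 + 98)) = 1/(-85 + 34) = 1/(-51) = -1/51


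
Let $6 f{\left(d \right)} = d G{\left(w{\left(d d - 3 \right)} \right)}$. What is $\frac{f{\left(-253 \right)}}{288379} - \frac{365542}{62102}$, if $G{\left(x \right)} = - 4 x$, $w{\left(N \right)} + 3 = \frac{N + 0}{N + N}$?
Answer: $- \frac{158161234142}{26863368987} \approx -5.8876$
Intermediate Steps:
$w{\left(N \right)} = - \frac{5}{2}$ ($w{\left(N \right)} = -3 + \frac{N + 0}{N + N} = -3 + \frac{N}{2 N} = -3 + N \frac{1}{2 N} = -3 + \frac{1}{2} = - \frac{5}{2}$)
$f{\left(d \right)} = \frac{5 d}{3}$ ($f{\left(d \right)} = \frac{d \left(\left(-4\right) \left(- \frac{5}{2}\right)\right)}{6} = \frac{d 10}{6} = \frac{10 d}{6} = \frac{5 d}{3}$)
$\frac{f{\left(-253 \right)}}{288379} - \frac{365542}{62102} = \frac{\frac{5}{3} \left(-253\right)}{288379} - \frac{365542}{62102} = \left(- \frac{1265}{3}\right) \frac{1}{288379} - \frac{182771}{31051} = - \frac{1265}{865137} - \frac{182771}{31051} = - \frac{158161234142}{26863368987}$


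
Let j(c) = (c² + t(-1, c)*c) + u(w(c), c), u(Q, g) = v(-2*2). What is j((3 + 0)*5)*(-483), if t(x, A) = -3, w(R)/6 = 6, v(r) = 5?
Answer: -89355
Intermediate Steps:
w(R) = 36 (w(R) = 6*6 = 36)
u(Q, g) = 5
j(c) = 5 + c² - 3*c (j(c) = (c² - 3*c) + 5 = 5 + c² - 3*c)
j((3 + 0)*5)*(-483) = (5 + ((3 + 0)*5)² - 3*(3 + 0)*5)*(-483) = (5 + (3*5)² - 9*5)*(-483) = (5 + 15² - 3*15)*(-483) = (5 + 225 - 45)*(-483) = 185*(-483) = -89355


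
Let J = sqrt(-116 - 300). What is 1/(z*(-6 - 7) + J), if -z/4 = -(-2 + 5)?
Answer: -3/476 - I*sqrt(26)/6188 ≈ -0.0063025 - 0.00082402*I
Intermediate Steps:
z = 12 (z = -(-4)*(-2 + 5) = -(-4)*3 = -4*(-3) = 12)
J = 4*I*sqrt(26) (J = sqrt(-416) = 4*I*sqrt(26) ≈ 20.396*I)
1/(z*(-6 - 7) + J) = 1/(12*(-6 - 7) + 4*I*sqrt(26)) = 1/(12*(-13) + 4*I*sqrt(26)) = 1/(-156 + 4*I*sqrt(26))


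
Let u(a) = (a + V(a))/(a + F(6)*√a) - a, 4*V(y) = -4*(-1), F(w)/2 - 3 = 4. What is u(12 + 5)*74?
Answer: -226514/179 + 18648*√17/3043 ≈ -1240.2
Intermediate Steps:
F(w) = 14 (F(w) = 6 + 2*4 = 6 + 8 = 14)
V(y) = 1 (V(y) = (-4*(-1))/4 = (¼)*4 = 1)
u(a) = -a + (1 + a)/(a + 14*√a) (u(a) = (a + 1)/(a + 14*√a) - a = (1 + a)/(a + 14*√a) - a = -a + (1 + a)/(a + 14*√a))
u(12 + 5)*74 = ((1 + (12 + 5) - (12 + 5)² - 14*(12 + 5)^(3/2))/((12 + 5) + 14*√(12 + 5)))*74 = ((1 + 17 - 1*17² - 238*√17)/(17 + 14*√17))*74 = ((1 + 17 - 1*289 - 238*√17)/(17 + 14*√17))*74 = ((1 + 17 - 289 - 238*√17)/(17 + 14*√17))*74 = ((-271 - 238*√17)/(17 + 14*√17))*74 = 74*(-271 - 238*√17)/(17 + 14*√17)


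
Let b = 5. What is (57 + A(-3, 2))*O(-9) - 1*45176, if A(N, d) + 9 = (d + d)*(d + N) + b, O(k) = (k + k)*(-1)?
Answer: -44294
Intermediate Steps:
O(k) = -2*k (O(k) = (2*k)*(-1) = -2*k)
A(N, d) = -4 + 2*d*(N + d) (A(N, d) = -9 + ((d + d)*(d + N) + 5) = -9 + ((2*d)*(N + d) + 5) = -9 + (2*d*(N + d) + 5) = -9 + (5 + 2*d*(N + d)) = -4 + 2*d*(N + d))
(57 + A(-3, 2))*O(-9) - 1*45176 = (57 + (-4 + 2*2² + 2*(-3)*2))*(-2*(-9)) - 1*45176 = (57 + (-4 + 2*4 - 12))*18 - 45176 = (57 + (-4 + 8 - 12))*18 - 45176 = (57 - 8)*18 - 45176 = 49*18 - 45176 = 882 - 45176 = -44294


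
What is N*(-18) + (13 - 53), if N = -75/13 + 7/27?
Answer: 2308/39 ≈ 59.180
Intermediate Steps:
N = -1934/351 (N = -75*1/13 + 7*(1/27) = -75/13 + 7/27 = -1934/351 ≈ -5.5100)
N*(-18) + (13 - 53) = -1934/351*(-18) + (13 - 53) = 3868/39 - 40 = 2308/39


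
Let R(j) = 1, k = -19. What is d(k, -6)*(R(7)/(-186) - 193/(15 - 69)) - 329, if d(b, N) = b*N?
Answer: 21715/279 ≈ 77.832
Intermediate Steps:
d(b, N) = N*b
d(k, -6)*(R(7)/(-186) - 193/(15 - 69)) - 329 = (-6*(-19))*(1/(-186) - 193/(15 - 69)) - 329 = 114*(1*(-1/186) - 193/(-54)) - 329 = 114*(-1/186 - 193*(-1/54)) - 329 = 114*(-1/186 + 193/54) - 329 = 114*(2987/837) - 329 = 113506/279 - 329 = 21715/279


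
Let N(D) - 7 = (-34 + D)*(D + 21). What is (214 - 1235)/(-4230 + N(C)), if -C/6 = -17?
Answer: -1021/4141 ≈ -0.24656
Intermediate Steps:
C = 102 (C = -6*(-17) = 102)
N(D) = 7 + (-34 + D)*(21 + D) (N(D) = 7 + (-34 + D)*(D + 21) = 7 + (-34 + D)*(21 + D))
(214 - 1235)/(-4230 + N(C)) = (214 - 1235)/(-4230 + (-707 + 102² - 13*102)) = -1021/(-4230 + (-707 + 10404 - 1326)) = -1021/(-4230 + 8371) = -1021/4141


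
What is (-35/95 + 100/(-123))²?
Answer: 7623121/5461569 ≈ 1.3958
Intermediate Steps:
(-35/95 + 100/(-123))² = (-35*1/95 + 100*(-1/123))² = (-7/19 - 100/123)² = (-2761/2337)² = 7623121/5461569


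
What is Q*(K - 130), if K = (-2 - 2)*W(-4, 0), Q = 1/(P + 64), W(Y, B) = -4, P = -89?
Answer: 114/25 ≈ 4.5600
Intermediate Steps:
Q = -1/25 (Q = 1/(-89 + 64) = 1/(-25) = -1/25 ≈ -0.040000)
K = 16 (K = (-2 - 2)*(-4) = -4*(-4) = 16)
Q*(K - 130) = -(16 - 130)/25 = -1/25*(-114) = 114/25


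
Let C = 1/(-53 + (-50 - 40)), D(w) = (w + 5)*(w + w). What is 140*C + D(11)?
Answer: 50196/143 ≈ 351.02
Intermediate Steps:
D(w) = 2*w*(5 + w) (D(w) = (5 + w)*(2*w) = 2*w*(5 + w))
C = -1/143 (C = 1/(-53 - 90) = 1/(-143) = -1/143 ≈ -0.0069930)
140*C + D(11) = 140*(-1/143) + 2*11*(5 + 11) = -140/143 + 2*11*16 = -140/143 + 352 = 50196/143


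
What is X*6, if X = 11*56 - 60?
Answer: 3336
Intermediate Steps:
X = 556 (X = 616 - 60 = 556)
X*6 = 556*6 = 3336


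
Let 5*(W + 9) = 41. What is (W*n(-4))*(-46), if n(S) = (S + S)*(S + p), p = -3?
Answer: 10304/5 ≈ 2060.8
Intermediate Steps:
W = -4/5 (W = -9 + (1/5)*41 = -9 + 41/5 = -4/5 ≈ -0.80000)
n(S) = 2*S*(-3 + S) (n(S) = (S + S)*(S - 3) = (2*S)*(-3 + S) = 2*S*(-3 + S))
(W*n(-4))*(-46) = -8*(-4)*(-3 - 4)/5*(-46) = -8*(-4)*(-7)/5*(-46) = -4/5*56*(-46) = -224/5*(-46) = 10304/5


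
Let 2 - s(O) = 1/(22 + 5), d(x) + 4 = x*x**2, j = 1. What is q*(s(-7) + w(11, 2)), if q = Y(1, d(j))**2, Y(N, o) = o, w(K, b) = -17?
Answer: -406/3 ≈ -135.33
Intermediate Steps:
d(x) = -4 + x**3 (d(x) = -4 + x*x**2 = -4 + x**3)
s(O) = 53/27 (s(O) = 2 - 1/(22 + 5) = 2 - 1/27 = 53/27)
q = 9 (q = (-4 + 1**3)**2 = (-4 + 1)**2 = (-3)**2 = 9)
q*(s(-7) + w(11, 2)) = 9*(53/27 - 17) = 9*(-406/27) = -406/3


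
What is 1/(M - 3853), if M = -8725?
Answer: -1/12578 ≈ -7.9504e-5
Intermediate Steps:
1/(M - 3853) = 1/(-8725 - 3853) = 1/(-12578) = -1/12578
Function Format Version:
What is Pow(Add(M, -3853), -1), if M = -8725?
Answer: Rational(-1, 12578) ≈ -7.9504e-5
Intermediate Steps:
Pow(Add(M, -3853), -1) = Pow(Add(-8725, -3853), -1) = Pow(-12578, -1) = Rational(-1, 12578)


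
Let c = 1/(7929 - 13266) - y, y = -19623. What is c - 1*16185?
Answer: 18348605/5337 ≈ 3438.0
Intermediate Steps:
c = 104727950/5337 (c = 1/(7929 - 13266) - 1*(-19623) = 1/(-5337) + 19623 = -1/5337 + 19623 = 104727950/5337 ≈ 19623.)
c - 1*16185 = 104727950/5337 - 1*16185 = 104727950/5337 - 16185 = 18348605/5337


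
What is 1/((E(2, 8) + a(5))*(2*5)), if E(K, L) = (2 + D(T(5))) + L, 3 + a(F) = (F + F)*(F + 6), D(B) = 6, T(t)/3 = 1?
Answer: 1/1230 ≈ 0.00081301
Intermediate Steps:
T(t) = 3 (T(t) = 3*1 = 3)
a(F) = -3 + 2*F*(6 + F) (a(F) = -3 + (F + F)*(F + 6) = -3 + (2*F)*(6 + F) = -3 + 2*F*(6 + F))
E(K, L) = 8 + L (E(K, L) = (2 + 6) + L = 8 + L)
1/((E(2, 8) + a(5))*(2*5)) = 1/(((8 + 8) + (-3 + 2*5**2 + 12*5))*(2*5)) = 1/((16 + (-3 + 2*25 + 60))*10) = 1/((16 + (-3 + 50 + 60))*10) = 1/((16 + 107)*10) = 1/(123*10) = 1/1230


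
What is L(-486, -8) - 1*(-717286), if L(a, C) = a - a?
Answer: 717286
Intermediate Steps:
L(a, C) = 0
L(-486, -8) - 1*(-717286) = 0 - 1*(-717286) = 0 + 717286 = 717286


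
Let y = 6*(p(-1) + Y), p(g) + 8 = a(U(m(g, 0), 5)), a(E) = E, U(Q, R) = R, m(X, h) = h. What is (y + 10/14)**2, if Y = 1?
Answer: 6241/49 ≈ 127.37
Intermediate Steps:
p(g) = -3 (p(g) = -8 + 5 = -3)
y = -12 (y = 6*(-3 + 1) = 6*(-2) = -12)
(y + 10/14)**2 = (-12 + 10/14)**2 = (-12 + 10*(1/14))**2 = (-12 + 5/7)**2 = (-79/7)**2 = 6241/49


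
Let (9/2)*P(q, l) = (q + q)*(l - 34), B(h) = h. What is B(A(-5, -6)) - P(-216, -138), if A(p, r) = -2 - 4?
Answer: -16518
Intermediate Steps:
A(p, r) = -6
P(q, l) = 4*q*(-34 + l)/9 (P(q, l) = 2*((q + q)*(l - 34))/9 = 2*((2*q)*(-34 + l))/9 = 2*(2*q*(-34 + l))/9 = 4*q*(-34 + l)/9)
B(A(-5, -6)) - P(-216, -138) = -6 - 4*(-216)*(-34 - 138)/9 = -6 - 4*(-216)*(-172)/9 = -6 - 1*16512 = -6 - 16512 = -16518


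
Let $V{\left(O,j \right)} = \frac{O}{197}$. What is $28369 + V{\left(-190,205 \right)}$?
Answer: $\frac{5588503}{197} \approx 28368.0$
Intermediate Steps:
$V{\left(O,j \right)} = \frac{O}{197}$ ($V{\left(O,j \right)} = O \frac{1}{197} = \frac{O}{197}$)
$28369 + V{\left(-190,205 \right)} = 28369 + \frac{1}{197} \left(-190\right) = 28369 - \frac{190}{197} = \frac{5588503}{197}$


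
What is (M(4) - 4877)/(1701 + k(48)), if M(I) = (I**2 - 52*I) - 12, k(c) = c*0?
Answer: -5081/1701 ≈ -2.9871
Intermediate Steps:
k(c) = 0
M(I) = -12 + I**2 - 52*I
(M(4) - 4877)/(1701 + k(48)) = ((-12 + 4**2 - 52*4) - 4877)/(1701 + 0) = ((-12 + 16 - 208) - 4877)/1701 = (-204 - 4877)*(1/1701) = -5081*1/1701 = -5081/1701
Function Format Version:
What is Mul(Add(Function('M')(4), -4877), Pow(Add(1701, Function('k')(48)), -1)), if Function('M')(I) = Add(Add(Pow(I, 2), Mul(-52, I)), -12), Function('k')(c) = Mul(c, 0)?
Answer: Rational(-5081, 1701) ≈ -2.9871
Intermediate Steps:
Function('k')(c) = 0
Function('M')(I) = Add(-12, Pow(I, 2), Mul(-52, I))
Mul(Add(Function('M')(4), -4877), Pow(Add(1701, Function('k')(48)), -1)) = Mul(Add(Add(-12, Pow(4, 2), Mul(-52, 4)), -4877), Pow(Add(1701, 0), -1)) = Mul(Add(Add(-12, 16, -208), -4877), Pow(1701, -1)) = Mul(Add(-204, -4877), Rational(1, 1701)) = Mul(-5081, Rational(1, 1701)) = Rational(-5081, 1701)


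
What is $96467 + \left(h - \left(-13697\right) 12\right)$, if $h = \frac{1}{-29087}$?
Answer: $\frac{7586791296}{29087} \approx 2.6083 \cdot 10^{5}$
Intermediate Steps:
$h = - \frac{1}{29087} \approx -3.438 \cdot 10^{-5}$
$96467 + \left(h - \left(-13697\right) 12\right) = 96467 - \left(\frac{1}{29087} - 164364\right) = 96467 - - \frac{4780855667}{29087} = 96467 + \left(- \frac{1}{29087} + 164364\right) = 96467 + \frac{4780855667}{29087} = \frac{7586791296}{29087}$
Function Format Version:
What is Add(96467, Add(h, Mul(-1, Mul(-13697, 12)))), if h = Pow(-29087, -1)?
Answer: Rational(7586791296, 29087) ≈ 2.6083e+5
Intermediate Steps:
h = Rational(-1, 29087) ≈ -3.4380e-5
Add(96467, Add(h, Mul(-1, Mul(-13697, 12)))) = Add(96467, Add(Rational(-1, 29087), Mul(-1, Mul(-13697, 12)))) = Add(96467, Add(Rational(-1, 29087), Mul(-1, -164364))) = Add(96467, Add(Rational(-1, 29087), 164364)) = Add(96467, Rational(4780855667, 29087)) = Rational(7586791296, 29087)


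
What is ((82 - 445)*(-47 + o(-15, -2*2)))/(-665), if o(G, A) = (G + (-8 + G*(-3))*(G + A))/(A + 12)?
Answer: -198561/2660 ≈ -74.647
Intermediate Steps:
o(G, A) = (G + (-8 - 3*G)*(A + G))/(12 + A)
((82 - 445)*(-47 + o(-15, -2*2)))/(-665) = ((82 - 445)*(-47 + (-(-16)*2 - 7*(-15) - 3*(-15)**2 - 3*(-2*2)*(-15))/(12 - 2*2)))/(-665) = -363*(-47 + (-8*(-4) + 105 - 3*225 - 3*(-4)*(-15))/(12 - 4))*(-1/665) = -363*(-47 + (32 + 105 - 675 - 180)/8)*(-1/665) = -363*(-47 + (1/8)*(-718))*(-1/665) = -363*(-47 - 359/4)*(-1/665) = -363*(-547/4)*(-1/665) = (198561/4)*(-1/665) = -198561/2660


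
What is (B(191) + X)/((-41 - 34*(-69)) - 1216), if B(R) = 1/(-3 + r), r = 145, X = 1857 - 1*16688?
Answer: -2106001/154638 ≈ -13.619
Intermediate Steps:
X = -14831 (X = 1857 - 16688 = -14831)
B(R) = 1/142 (B(R) = 1/(-3 + 145) = 1/142)
(B(191) + X)/((-41 - 34*(-69)) - 1216) = (1/142 - 14831)/((-41 - 34*(-69)) - 1216) = -2106001/(142*((-41 + 2346) - 1216)) = -2106001/(142*(2305 - 1216)) = -2106001/142/1089 = -2106001/142*1/1089 = -2106001/154638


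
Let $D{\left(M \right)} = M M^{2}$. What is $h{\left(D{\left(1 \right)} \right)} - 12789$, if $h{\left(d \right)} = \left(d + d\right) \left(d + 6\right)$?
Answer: $-12775$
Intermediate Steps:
$D{\left(M \right)} = M^{3}$
$h{\left(d \right)} = 2 d \left(6 + d\right)$
$h{\left(D{\left(1 \right)} \right)} - 12789 = 2 \cdot 1^{3} \left(6 + 1^{3}\right) - 12789 = 2 \cdot 1 \left(6 + 1\right) - 12789 = 2 \cdot 1 \cdot 7 - 12789 = 14 - 12789 = -12775$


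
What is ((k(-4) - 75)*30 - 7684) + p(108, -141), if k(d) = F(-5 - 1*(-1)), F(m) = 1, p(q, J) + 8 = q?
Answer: -9804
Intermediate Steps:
p(q, J) = -8 + q
k(d) = 1
((k(-4) - 75)*30 - 7684) + p(108, -141) = ((1 - 75)*30 - 7684) + (-8 + 108) = (-74*30 - 7684) + 100 = (-2220 - 7684) + 100 = -9904 + 100 = -9804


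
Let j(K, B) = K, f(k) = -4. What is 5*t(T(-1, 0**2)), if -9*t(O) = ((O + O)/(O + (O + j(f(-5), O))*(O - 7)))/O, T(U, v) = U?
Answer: -10/351 ≈ -0.028490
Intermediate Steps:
t(O) = -2/(9*(O + (-7 + O)*(-4 + O))) (t(O) = -(O + O)/(O + (O - 4)*(O - 7))/(9*O) = -(2*O)/(O + (-4 + O)*(-7 + O))/(9*O) = -(2*O)/(O + (-7 + O)*(-4 + O))/(9*O) = -2*O/(O + (-7 + O)*(-4 + O))/(9*O) = -2/(9*(O + (-7 + O)*(-4 + O))))
5*t(T(-1, 0**2)) = 5*(-2/(252 - 90*(-1) + 9*(-1)**2)) = 5*(-2/(252 + 90 + 9*1)) = 5*(-2/(252 + 90 + 9)) = 5*(-2/351) = -10/351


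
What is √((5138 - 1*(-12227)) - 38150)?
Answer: I*√20785 ≈ 144.17*I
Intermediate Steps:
√((5138 - 1*(-12227)) - 38150) = √((5138 + 12227) - 38150) = √(17365 - 38150) = √(-20785) = I*√20785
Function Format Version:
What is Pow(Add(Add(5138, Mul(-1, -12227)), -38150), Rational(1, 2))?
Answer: Mul(I, Pow(20785, Rational(1, 2))) ≈ Mul(144.17, I)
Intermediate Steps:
Pow(Add(Add(5138, Mul(-1, -12227)), -38150), Rational(1, 2)) = Pow(Add(Add(5138, 12227), -38150), Rational(1, 2)) = Pow(Add(17365, -38150), Rational(1, 2)) = Pow(-20785, Rational(1, 2)) = Mul(I, Pow(20785, Rational(1, 2)))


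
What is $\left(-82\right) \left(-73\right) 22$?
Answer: $131692$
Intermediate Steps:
$\left(-82\right) \left(-73\right) 22 = 5986 \cdot 22 = 131692$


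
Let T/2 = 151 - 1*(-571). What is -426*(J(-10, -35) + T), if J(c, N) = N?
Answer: -600234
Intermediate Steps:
T = 1444 (T = 2*(151 - 1*(-571)) = 2*(151 + 571) = 2*722 = 1444)
-426*(J(-10, -35) + T) = -426*(-35 + 1444) = -426*1409 = -600234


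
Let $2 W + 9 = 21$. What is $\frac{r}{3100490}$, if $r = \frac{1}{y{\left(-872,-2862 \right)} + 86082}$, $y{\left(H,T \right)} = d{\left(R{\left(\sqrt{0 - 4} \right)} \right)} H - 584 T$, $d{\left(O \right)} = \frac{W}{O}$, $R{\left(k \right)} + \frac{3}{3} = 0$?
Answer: $\frac{1}{5465301933780} \approx 1.8297 \cdot 10^{-13}$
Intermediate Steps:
$W = 6$ ($W = - \frac{9}{2} + \frac{1}{2} \cdot 21 = - \frac{9}{2} + \frac{21}{2} = 6$)
$R{\left(k \right)} = -1$ ($R{\left(k \right)} = -1 + 0 = -1$)
$d{\left(O \right)} = \frac{6}{O}$
$y{\left(H,T \right)} = - 584 T - 6 H$ ($y{\left(H,T \right)} = \frac{6}{-1} H - 584 T = 6 \left(-1\right) H - 584 T = - 6 H - 584 T = - 584 T - 6 H$)
$r = \frac{1}{1762722}$ ($r = \frac{1}{\left(\left(-584\right) \left(-2862\right) - -5232\right) + 86082} = \frac{1}{\left(1671408 + 5232\right) + 86082} = \frac{1}{1676640 + 86082} = \frac{1}{1762722} \approx 5.673 \cdot 10^{-7}$)
$\frac{r}{3100490} = \frac{1}{1762722 \cdot 3100490} = \frac{1}{1762722} \cdot \frac{1}{3100490} = \frac{1}{5465301933780}$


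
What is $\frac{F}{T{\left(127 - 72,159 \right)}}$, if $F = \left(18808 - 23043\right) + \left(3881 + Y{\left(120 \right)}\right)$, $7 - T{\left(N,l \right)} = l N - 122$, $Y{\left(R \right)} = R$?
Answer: $\frac{39}{1436} \approx 0.027159$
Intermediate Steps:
$T{\left(N,l \right)} = 129 - N l$ ($T{\left(N,l \right)} = 7 - \left(l N - 122\right) = 7 - \left(N l - 122\right) = 7 - \left(-122 + N l\right) = 129 - N l$)
$F = -234$ ($F = \left(18808 - 23043\right) + \left(3881 + 120\right) = -4235 + 4001 = -234$)
$\frac{F}{T{\left(127 - 72,159 \right)}} = - \frac{234}{129 - \left(127 - 72\right) 159} = - \frac{234}{129 - 55 \cdot 159} = - \frac{234}{129 - 8745} = - \frac{234}{-8616} = \left(-234\right) \left(- \frac{1}{8616}\right) = \frac{39}{1436}$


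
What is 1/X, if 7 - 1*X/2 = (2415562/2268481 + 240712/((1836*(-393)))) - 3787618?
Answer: 409204482147/3099825654937395998 ≈ 1.3201e-7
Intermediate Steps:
X = 3099825654937395998/409204482147 (X = 14 - 2*((2415562/2268481 + 240712/((1836*(-393)))) - 3787618) = 14 - 2*((2415562*(1/2268481) + 240712/(-721548)) - 3787618) = 14 - 2*((2415562/2268481 + 240712*(-1/721548)) - 3787618) = 14 - 2*((2415562/2268481 - 60178/180387) - 3787618) = 14 - 2*(299223332876/409204482147 - 3787618) = 14 - 2*(-1549909963037322970/409204482147) = 14 + 3099819926074645940/409204482147 = 3099825654937395998/409204482147 ≈ 7.5752e+6)
1/X = 1/(3099825654937395998/409204482147) = 409204482147/3099825654937395998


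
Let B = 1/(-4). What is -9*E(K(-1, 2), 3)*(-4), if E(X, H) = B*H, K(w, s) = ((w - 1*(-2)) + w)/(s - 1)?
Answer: -27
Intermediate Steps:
B = -¼ (B = -¼*1 = -¼ ≈ -0.25000)
K(w, s) = (2 + 2*w)/(-1 + s) (K(w, s) = ((w + 2) + w)/(-1 + s) = ((2 + w) + w)/(-1 + s) = (2 + 2*w)/(-1 + s))
E(X, H) = -H/4
-9*E(K(-1, 2), 3)*(-4) = -(-9)*3/4*(-4) = -9*(-¾)*(-4) = (27/4)*(-4) = -27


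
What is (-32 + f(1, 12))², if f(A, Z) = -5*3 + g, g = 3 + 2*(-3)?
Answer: 2500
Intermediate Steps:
g = -3 (g = 3 - 6 = -3)
f(A, Z) = -18 (f(A, Z) = -5*3 - 3 = -15 - 3 = -18)
(-32 + f(1, 12))² = (-32 - 18)² = (-50)² = 2500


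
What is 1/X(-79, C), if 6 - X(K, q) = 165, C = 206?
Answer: -1/159 ≈ -0.0062893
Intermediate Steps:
X(K, q) = -159 (X(K, q) = 6 - 1*165 = 6 - 165 = -159)
1/X(-79, C) = 1/(-159) = -1/159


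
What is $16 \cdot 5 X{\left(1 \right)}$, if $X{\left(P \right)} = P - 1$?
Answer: $0$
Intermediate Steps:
$X{\left(P \right)} = -1 + P$ ($X{\left(P \right)} = P - 1 = -1 + P$)
$16 \cdot 5 X{\left(1 \right)} = 16 \cdot 5 \left(-1 + 1\right) = 80 \cdot 0 = 0$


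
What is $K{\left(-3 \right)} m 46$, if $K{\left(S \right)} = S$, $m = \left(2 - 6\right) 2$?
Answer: $1104$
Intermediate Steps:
$m = -8$ ($m = \left(2 - 6\right) 2 = \left(-4\right) 2 = -8$)
$K{\left(-3 \right)} m 46 = \left(-3\right) \left(-8\right) 46 = 24 \cdot 46 = 1104$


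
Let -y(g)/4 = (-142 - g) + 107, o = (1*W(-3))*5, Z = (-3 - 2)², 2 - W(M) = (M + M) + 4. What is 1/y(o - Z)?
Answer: 1/120 ≈ 0.0083333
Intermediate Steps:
W(M) = -2 - 2*M (W(M) = 2 - ((M + M) + 4) = 2 - (2*M + 4) = 2 - (4 + 2*M) = 2 + (-4 - 2*M) = -2 - 2*M)
Z = 25 (Z = (-5)² = 25)
o = 20 (o = (1*(-2 - 2*(-3)))*5 = (1*(-2 + 6))*5 = (1*4)*5 = 4*5 = 20)
y(g) = 140 + 4*g (y(g) = -4*((-142 - g) + 107) = -4*(-35 - g) = 140 + 4*g)
1/y(o - Z) = 1/(140 + 4*(20 - 1*25)) = 1/(140 + 4*(20 - 25)) = 1/(140 + 4*(-5)) = 1/(140 - 20) = 1/120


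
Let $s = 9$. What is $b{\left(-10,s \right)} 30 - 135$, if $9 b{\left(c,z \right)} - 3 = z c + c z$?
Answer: $-725$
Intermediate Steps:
$b{\left(c,z \right)} = \frac{1}{3} + \frac{2 c z}{9}$ ($b{\left(c,z \right)} = \frac{1}{3} + \frac{z c + c z}{9} = \frac{1}{3} + \frac{c z + c z}{9} = \frac{1}{3} + \frac{2 c z}{9}$)
$b{\left(-10,s \right)} 30 - 135 = \left(\frac{1}{3} + \frac{2}{9} \left(-10\right) 9\right) 30 - 135 = \left(\frac{1}{3} - 20\right) 30 - 135 = \left(- \frac{59}{3}\right) 30 - 135 = -590 - 135 = -725$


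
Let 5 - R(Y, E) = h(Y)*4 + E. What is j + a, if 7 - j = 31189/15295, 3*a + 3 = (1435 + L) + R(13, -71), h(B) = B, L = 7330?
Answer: 134609498/45885 ≈ 2933.6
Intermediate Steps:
R(Y, E) = 5 - E - 4*Y (R(Y, E) = 5 - (Y*4 + E) = 5 - (4*Y + E) = 5 - (E + 4*Y) = 5 + (-E - 4*Y) = 5 - E - 4*Y)
a = 8786/3 (a = -1 + ((1435 + 7330) + (5 - 1*(-71) - 4*13))/3 = -1 + (8765 + (5 + 71 - 52))/3 = -1 + (8765 + 24)/3 = -1 + (⅓)*8789 = -1 + 8789/3 = 8786/3 ≈ 2928.7)
j = 75876/15295 (j = 7 - 31189/15295 = 75876/15295 ≈ 4.9608)
j + a = 75876/15295 + 8786/3 = 134609498/45885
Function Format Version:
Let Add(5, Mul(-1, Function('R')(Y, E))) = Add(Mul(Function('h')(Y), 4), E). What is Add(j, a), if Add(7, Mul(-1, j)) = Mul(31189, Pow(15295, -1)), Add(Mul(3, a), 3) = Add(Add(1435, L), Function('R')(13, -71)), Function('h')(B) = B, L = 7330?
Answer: Rational(134609498, 45885) ≈ 2933.6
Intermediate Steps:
Function('R')(Y, E) = Add(5, Mul(-1, E), Mul(-4, Y)) (Function('R')(Y, E) = Add(5, Mul(-1, Add(Mul(Y, 4), E))) = Add(5, Mul(-1, Add(Mul(4, Y), E))) = Add(5, Mul(-1, Add(E, Mul(4, Y)))) = Add(5, Add(Mul(-1, E), Mul(-4, Y))) = Add(5, Mul(-1, E), Mul(-4, Y)))
a = Rational(8786, 3) (a = Add(-1, Mul(Rational(1, 3), Add(Add(1435, 7330), Add(5, Mul(-1, -71), Mul(-4, 13))))) = Add(-1, Mul(Rational(1, 3), Add(8765, Add(5, 71, -52)))) = Add(-1, Mul(Rational(1, 3), Add(8765, 24))) = Add(-1, Mul(Rational(1, 3), 8789)) = Add(-1, Rational(8789, 3)) = Rational(8786, 3) ≈ 2928.7)
j = Rational(75876, 15295) (j = Add(7, Mul(-1, Mul(31189, Pow(15295, -1)))) = Add(7, Mul(-1, Mul(31189, Rational(1, 15295)))) = Add(7, Mul(-1, Rational(31189, 15295))) = Add(7, Rational(-31189, 15295)) = Rational(75876, 15295) ≈ 4.9608)
Add(j, a) = Add(Rational(75876, 15295), Rational(8786, 3)) = Rational(134609498, 45885)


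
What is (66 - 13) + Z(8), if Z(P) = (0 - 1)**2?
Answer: 54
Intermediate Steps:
Z(P) = 1 (Z(P) = (-1)**2 = 1)
(66 - 13) + Z(8) = (66 - 13) + 1 = 53 + 1 = 54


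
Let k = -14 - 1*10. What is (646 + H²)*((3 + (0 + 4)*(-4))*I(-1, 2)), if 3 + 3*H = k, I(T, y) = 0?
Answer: 0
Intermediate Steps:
k = -24 (k = -14 - 10 = -24)
H = -9 (H = -1 + (⅓)*(-24) = -1 - 8 = -9)
(646 + H²)*((3 + (0 + 4)*(-4))*I(-1, 2)) = (646 + (-9)²)*((3 + (0 + 4)*(-4))*0) = (646 + 81)*((3 + 4*(-4))*0) = 727*((3 - 16)*0) = 727*(-13*0) = 727*0 = 0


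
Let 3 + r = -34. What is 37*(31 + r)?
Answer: -222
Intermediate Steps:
r = -37 (r = -3 - 34 = -37)
37*(31 + r) = 37*(31 - 37) = 37*(-6) = -222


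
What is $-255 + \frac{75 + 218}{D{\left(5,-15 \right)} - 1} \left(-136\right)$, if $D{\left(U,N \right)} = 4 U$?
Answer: $- \frac{44693}{19} \approx -2352.3$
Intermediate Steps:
$-255 + \frac{75 + 218}{D{\left(5,-15 \right)} - 1} \left(-136\right) = -255 + \frac{75 + 218}{4 \cdot 5 - 1} \left(-136\right) = -255 + \frac{293}{20 - 1} \left(-136\right) = -255 + \frac{293}{19} \left(-136\right) = -255 - \frac{39848}{19} = - \frac{44693}{19}$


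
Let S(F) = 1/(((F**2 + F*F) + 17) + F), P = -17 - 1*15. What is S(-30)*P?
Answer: -32/1787 ≈ -0.017907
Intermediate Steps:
P = -32 (P = -17 - 15 = -32)
S(F) = 1/(17 + F + 2*F**2) (S(F) = 1/(((F**2 + F**2) + 17) + F) = 1/((2*F**2 + 17) + F) = 1/((17 + 2*F**2) + F) = 1/(17 + F + 2*F**2))
S(-30)*P = -32/(17 - 30 + 2*(-30)**2) = -32/(17 - 30 + 2*900) = -32/(17 - 30 + 1800) = -32/1787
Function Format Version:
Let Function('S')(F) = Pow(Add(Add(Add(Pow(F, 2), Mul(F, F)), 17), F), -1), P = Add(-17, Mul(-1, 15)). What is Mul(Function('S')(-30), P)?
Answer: Rational(-32, 1787) ≈ -0.017907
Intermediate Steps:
P = -32 (P = Add(-17, -15) = -32)
Function('S')(F) = Pow(Add(17, F, Mul(2, Pow(F, 2))), -1) (Function('S')(F) = Pow(Add(Add(Add(Pow(F, 2), Pow(F, 2)), 17), F), -1) = Pow(Add(Add(Mul(2, Pow(F, 2)), 17), F), -1) = Pow(Add(Add(17, Mul(2, Pow(F, 2))), F), -1) = Pow(Add(17, F, Mul(2, Pow(F, 2))), -1))
Mul(Function('S')(-30), P) = Mul(Pow(Add(17, -30, Mul(2, Pow(-30, 2))), -1), -32) = Mul(Pow(Add(17, -30, Mul(2, 900)), -1), -32) = Mul(Pow(Add(17, -30, 1800), -1), -32) = Mul(Pow(1787, -1), -32) = Mul(Rational(1, 1787), -32) = Rational(-32, 1787)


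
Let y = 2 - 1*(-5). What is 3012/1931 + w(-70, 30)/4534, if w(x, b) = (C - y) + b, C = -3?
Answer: 6847514/4377577 ≈ 1.5642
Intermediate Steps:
y = 7 (y = 2 + 5 = 7)
w(x, b) = -10 + b (w(x, b) = (-3 - 1*7) + b = (-3 - 7) + b = -10 + b)
3012/1931 + w(-70, 30)/4534 = 3012/1931 + (-10 + 30)/4534 = 3012*(1/1931) + 20*(1/4534) = 3012/1931 + 10/2267 = 6847514/4377577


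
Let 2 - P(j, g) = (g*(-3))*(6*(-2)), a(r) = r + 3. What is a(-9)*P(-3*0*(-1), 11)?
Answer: 2364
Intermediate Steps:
a(r) = 3 + r
P(j, g) = 2 - 36*g (P(j, g) = 2 - g*(-3)*6*(-2) = 2 - (-3*g)*(-12) = 2 - 36*g)
a(-9)*P(-3*0*(-1), 11) = (3 - 9)*(2 - 36*11) = -6*(2 - 396) = -6*(-394) = 2364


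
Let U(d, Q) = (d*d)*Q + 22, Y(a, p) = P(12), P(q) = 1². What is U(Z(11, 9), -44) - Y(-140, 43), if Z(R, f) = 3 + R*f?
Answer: -457755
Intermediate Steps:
P(q) = 1
Y(a, p) = 1
U(d, Q) = 22 + Q*d² (U(d, Q) = d²*Q + 22 = Q*d² + 22 = 22 + Q*d²)
U(Z(11, 9), -44) - Y(-140, 43) = (22 - 44*(3 + 11*9)²) - 1*1 = (22 - 44*(3 + 99)²) - 1 = (22 - 44*102²) - 1 = (22 - 44*10404) - 1 = (22 - 457776) - 1 = -457754 - 1 = -457755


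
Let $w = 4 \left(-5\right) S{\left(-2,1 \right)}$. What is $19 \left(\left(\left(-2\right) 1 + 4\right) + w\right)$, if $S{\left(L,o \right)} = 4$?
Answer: $-1482$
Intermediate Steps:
$w = -80$ ($w = 4 \left(-5\right) 4 = \left(-20\right) 4 = -80$)
$19 \left(\left(\left(-2\right) 1 + 4\right) + w\right) = 19 \left(\left(\left(-2\right) 1 + 4\right) - 80\right) = 19 \left(\left(-2 + 4\right) - 80\right) = 19 \left(2 - 80\right) = 19 \left(-78\right) = -1482$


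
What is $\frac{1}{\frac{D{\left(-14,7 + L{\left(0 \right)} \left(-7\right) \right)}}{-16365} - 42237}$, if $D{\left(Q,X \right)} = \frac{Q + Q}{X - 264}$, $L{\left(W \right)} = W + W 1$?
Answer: $- \frac{4205805}{177640585813} \approx -2.3676 \cdot 10^{-5}$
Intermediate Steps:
$L{\left(W \right)} = 2 W$ ($L{\left(W \right)} = W + W = 2 W$)
$D{\left(Q,X \right)} = \frac{2 Q}{-264 + X}$
$\frac{1}{\frac{D{\left(-14,7 + L{\left(0 \right)} \left(-7\right) \right)}}{-16365} - 42237} = \frac{1}{\frac{2 \left(-14\right) \frac{1}{-264 + \left(7 + 2 \cdot 0 \left(-7\right)\right)}}{-16365} - 42237} = \frac{1}{2 \left(-14\right) \frac{1}{-264 + \left(7 + 0 \left(-7\right)\right)} \left(- \frac{1}{16365}\right) - 42237} = \frac{1}{2 \left(-14\right) \frac{1}{-264 + \left(7 + 0\right)} \left(- \frac{1}{16365}\right) - 42237} = \frac{1}{2 \left(-14\right) \frac{1}{-264 + 7} \left(- \frac{1}{16365}\right) - 42237} = \frac{1}{2 \left(-14\right) \frac{1}{-257} \left(- \frac{1}{16365}\right) - 42237} = \frac{1}{2 \left(-14\right) \left(- \frac{1}{257}\right) \left(- \frac{1}{16365}\right) - 42237} = \frac{1}{\frac{28}{257} \left(- \frac{1}{16365}\right) - 42237} = \frac{1}{- \frac{28}{4205805} - 42237} = \frac{1}{- \frac{177640585813}{4205805}} = - \frac{4205805}{177640585813}$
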